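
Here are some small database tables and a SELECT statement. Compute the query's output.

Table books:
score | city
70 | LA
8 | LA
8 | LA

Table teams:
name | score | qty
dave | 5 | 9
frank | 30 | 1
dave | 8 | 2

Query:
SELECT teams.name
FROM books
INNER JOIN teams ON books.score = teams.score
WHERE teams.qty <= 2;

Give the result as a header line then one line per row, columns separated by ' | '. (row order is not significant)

== RESULT ==
teams.name
dave
dave

Derivation:
After JOIN teams (2 rows):
books.score | books.city | teams.name | teams.score | teams.qty
8 | LA | dave | 8 | 2
8 | LA | dave | 8 | 2
After WHERE (2 rows):
books.score | books.city | teams.name | teams.score | teams.qty
8 | LA | dave | 8 | 2
8 | LA | dave | 8 | 2
After SELECT (2 rows):
teams.name
dave
dave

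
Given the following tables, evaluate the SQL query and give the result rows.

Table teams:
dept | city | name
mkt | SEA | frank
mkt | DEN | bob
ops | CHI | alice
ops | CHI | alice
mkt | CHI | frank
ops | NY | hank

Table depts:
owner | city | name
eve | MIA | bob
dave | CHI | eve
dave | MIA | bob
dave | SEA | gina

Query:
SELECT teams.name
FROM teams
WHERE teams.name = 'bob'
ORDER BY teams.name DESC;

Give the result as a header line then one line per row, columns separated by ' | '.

== RESULT ==
teams.name
bob

Derivation:
After WHERE (1 rows):
teams.dept | teams.city | teams.name
mkt | DEN | bob
After SELECT (1 rows):
teams.name
bob
After ORDER BY (1 rows):
teams.name
bob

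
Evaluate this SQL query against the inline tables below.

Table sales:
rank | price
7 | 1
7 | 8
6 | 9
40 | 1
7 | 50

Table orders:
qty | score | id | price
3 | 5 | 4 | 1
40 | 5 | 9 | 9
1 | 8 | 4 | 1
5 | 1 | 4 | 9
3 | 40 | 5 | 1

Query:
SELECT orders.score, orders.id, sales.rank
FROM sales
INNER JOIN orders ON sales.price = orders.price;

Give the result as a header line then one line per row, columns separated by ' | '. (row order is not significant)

== RESULT ==
orders.score | orders.id | sales.rank
5 | 4 | 7
8 | 4 | 7
40 | 5 | 7
5 | 9 | 6
1 | 4 | 6
5 | 4 | 40
8 | 4 | 40
40 | 5 | 40

Derivation:
After JOIN orders (8 rows):
sales.rank | sales.price | orders.qty | orders.score | orders.id | orders.price
7 | 1 | 3 | 5 | 4 | 1
7 | 1 | 1 | 8 | 4 | 1
7 | 1 | 3 | 40 | 5 | 1
6 | 9 | 40 | 5 | 9 | 9
6 | 9 | 5 | 1 | 4 | 9
40 | 1 | 3 | 5 | 4 | 1
40 | 1 | 1 | 8 | 4 | 1
40 | 1 | 3 | 40 | 5 | 1
After SELECT (8 rows):
orders.score | orders.id | sales.rank
5 | 4 | 7
8 | 4 | 7
40 | 5 | 7
5 | 9 | 6
1 | 4 | 6
5 | 4 | 40
8 | 4 | 40
40 | 5 | 40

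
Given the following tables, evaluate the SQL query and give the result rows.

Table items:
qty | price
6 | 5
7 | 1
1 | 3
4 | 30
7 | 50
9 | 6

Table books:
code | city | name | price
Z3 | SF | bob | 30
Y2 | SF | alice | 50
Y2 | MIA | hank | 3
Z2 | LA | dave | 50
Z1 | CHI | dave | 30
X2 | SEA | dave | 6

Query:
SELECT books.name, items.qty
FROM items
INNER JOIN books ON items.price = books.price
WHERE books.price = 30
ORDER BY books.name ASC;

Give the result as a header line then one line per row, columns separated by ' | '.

== RESULT ==
books.name | items.qty
bob | 4
dave | 4

Derivation:
After JOIN books (6 rows):
items.qty | items.price | books.code | books.city | books.name | books.price
1 | 3 | Y2 | MIA | hank | 3
4 | 30 | Z3 | SF | bob | 30
4 | 30 | Z1 | CHI | dave | 30
7 | 50 | Y2 | SF | alice | 50
7 | 50 | Z2 | LA | dave | 50
9 | 6 | X2 | SEA | dave | 6
After WHERE (2 rows):
items.qty | items.price | books.code | books.city | books.name | books.price
4 | 30 | Z3 | SF | bob | 30
4 | 30 | Z1 | CHI | dave | 30
After SELECT (2 rows):
books.name | items.qty
bob | 4
dave | 4
After ORDER BY (2 rows):
books.name | items.qty
bob | 4
dave | 4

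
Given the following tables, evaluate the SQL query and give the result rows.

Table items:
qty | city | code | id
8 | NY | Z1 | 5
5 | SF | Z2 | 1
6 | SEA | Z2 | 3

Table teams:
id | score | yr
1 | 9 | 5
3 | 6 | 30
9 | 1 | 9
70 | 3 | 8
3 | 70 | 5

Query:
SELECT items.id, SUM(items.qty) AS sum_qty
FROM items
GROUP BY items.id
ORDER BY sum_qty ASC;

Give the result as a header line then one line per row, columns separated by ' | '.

After GROUP BY (3 rows):
items.id | sum_qty
5 | 8
1 | 5
3 | 6
After ORDER BY (3 rows):
items.id | sum_qty
1 | 5
3 | 6
5 | 8

== RESULT ==
items.id | sum_qty
1 | 5
3 | 6
5 | 8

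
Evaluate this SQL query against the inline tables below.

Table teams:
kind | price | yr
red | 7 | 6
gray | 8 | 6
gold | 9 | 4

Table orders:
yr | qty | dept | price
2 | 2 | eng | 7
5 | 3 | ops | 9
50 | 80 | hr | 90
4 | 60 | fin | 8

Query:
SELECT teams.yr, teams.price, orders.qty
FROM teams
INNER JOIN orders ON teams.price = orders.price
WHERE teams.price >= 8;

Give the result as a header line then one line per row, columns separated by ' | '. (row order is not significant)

After JOIN orders (3 rows):
teams.kind | teams.price | teams.yr | orders.yr | orders.qty | orders.dept | orders.price
red | 7 | 6 | 2 | 2 | eng | 7
gray | 8 | 6 | 4 | 60 | fin | 8
gold | 9 | 4 | 5 | 3 | ops | 9
After WHERE (2 rows):
teams.kind | teams.price | teams.yr | orders.yr | orders.qty | orders.dept | orders.price
gray | 8 | 6 | 4 | 60 | fin | 8
gold | 9 | 4 | 5 | 3 | ops | 9
After SELECT (2 rows):
teams.yr | teams.price | orders.qty
6 | 8 | 60
4 | 9 | 3

== RESULT ==
teams.yr | teams.price | orders.qty
6 | 8 | 60
4 | 9 | 3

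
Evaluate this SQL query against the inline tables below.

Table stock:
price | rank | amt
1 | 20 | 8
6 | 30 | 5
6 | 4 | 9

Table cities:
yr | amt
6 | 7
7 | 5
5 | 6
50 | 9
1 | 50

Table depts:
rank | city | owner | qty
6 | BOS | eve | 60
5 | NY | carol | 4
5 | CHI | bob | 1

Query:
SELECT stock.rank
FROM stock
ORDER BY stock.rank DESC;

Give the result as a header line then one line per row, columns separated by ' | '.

== RESULT ==
stock.rank
30
20
4

Derivation:
After SELECT (3 rows):
stock.rank
20
30
4
After ORDER BY (3 rows):
stock.rank
30
20
4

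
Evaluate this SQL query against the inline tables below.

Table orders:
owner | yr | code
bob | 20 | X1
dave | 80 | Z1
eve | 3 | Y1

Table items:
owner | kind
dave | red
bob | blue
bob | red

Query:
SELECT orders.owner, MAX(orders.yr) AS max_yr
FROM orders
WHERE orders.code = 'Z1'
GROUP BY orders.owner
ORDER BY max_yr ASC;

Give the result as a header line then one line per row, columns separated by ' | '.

== RESULT ==
orders.owner | max_yr
dave | 80

Derivation:
After WHERE (1 rows):
orders.owner | orders.yr | orders.code
dave | 80 | Z1
After GROUP BY (1 rows):
orders.owner | max_yr
dave | 80
After ORDER BY (1 rows):
orders.owner | max_yr
dave | 80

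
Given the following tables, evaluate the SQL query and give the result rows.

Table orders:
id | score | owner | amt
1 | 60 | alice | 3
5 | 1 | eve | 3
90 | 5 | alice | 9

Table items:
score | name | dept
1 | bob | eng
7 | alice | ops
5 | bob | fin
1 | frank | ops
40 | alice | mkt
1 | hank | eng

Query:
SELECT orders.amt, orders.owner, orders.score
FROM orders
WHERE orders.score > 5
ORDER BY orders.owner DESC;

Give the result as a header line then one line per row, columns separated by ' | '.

After WHERE (1 rows):
orders.id | orders.score | orders.owner | orders.amt
1 | 60 | alice | 3
After SELECT (1 rows):
orders.amt | orders.owner | orders.score
3 | alice | 60
After ORDER BY (1 rows):
orders.amt | orders.owner | orders.score
3 | alice | 60

== RESULT ==
orders.amt | orders.owner | orders.score
3 | alice | 60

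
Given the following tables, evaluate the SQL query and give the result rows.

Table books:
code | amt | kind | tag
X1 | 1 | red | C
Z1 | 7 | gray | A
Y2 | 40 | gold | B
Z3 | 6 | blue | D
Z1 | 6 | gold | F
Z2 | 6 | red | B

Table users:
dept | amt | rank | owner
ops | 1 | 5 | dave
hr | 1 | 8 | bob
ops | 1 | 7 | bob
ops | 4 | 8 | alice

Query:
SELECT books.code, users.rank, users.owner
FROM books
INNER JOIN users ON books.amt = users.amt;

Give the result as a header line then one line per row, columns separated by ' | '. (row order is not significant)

== RESULT ==
books.code | users.rank | users.owner
X1 | 5 | dave
X1 | 8 | bob
X1 | 7 | bob

Derivation:
After JOIN users (3 rows):
books.code | books.amt | books.kind | books.tag | users.dept | users.amt | users.rank | users.owner
X1 | 1 | red | C | ops | 1 | 5 | dave
X1 | 1 | red | C | hr | 1 | 8 | bob
X1 | 1 | red | C | ops | 1 | 7 | bob
After SELECT (3 rows):
books.code | users.rank | users.owner
X1 | 5 | dave
X1 | 8 | bob
X1 | 7 | bob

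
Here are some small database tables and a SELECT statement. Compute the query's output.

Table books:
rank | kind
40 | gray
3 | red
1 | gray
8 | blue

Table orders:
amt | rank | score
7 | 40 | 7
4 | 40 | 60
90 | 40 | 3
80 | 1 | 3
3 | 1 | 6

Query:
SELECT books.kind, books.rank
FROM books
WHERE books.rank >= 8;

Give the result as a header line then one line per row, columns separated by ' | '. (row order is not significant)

== RESULT ==
books.kind | books.rank
gray | 40
blue | 8

Derivation:
After WHERE (2 rows):
books.rank | books.kind
40 | gray
8 | blue
After SELECT (2 rows):
books.kind | books.rank
gray | 40
blue | 8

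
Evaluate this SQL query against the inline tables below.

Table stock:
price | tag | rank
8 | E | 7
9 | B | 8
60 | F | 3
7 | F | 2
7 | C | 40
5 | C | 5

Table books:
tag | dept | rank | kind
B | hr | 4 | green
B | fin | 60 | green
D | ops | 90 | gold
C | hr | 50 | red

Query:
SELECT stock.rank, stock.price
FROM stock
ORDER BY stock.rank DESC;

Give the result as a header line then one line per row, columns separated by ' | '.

After SELECT (6 rows):
stock.rank | stock.price
7 | 8
8 | 9
3 | 60
2 | 7
40 | 7
5 | 5
After ORDER BY (6 rows):
stock.rank | stock.price
40 | 7
8 | 9
7 | 8
5 | 5
3 | 60
2 | 7

== RESULT ==
stock.rank | stock.price
40 | 7
8 | 9
7 | 8
5 | 5
3 | 60
2 | 7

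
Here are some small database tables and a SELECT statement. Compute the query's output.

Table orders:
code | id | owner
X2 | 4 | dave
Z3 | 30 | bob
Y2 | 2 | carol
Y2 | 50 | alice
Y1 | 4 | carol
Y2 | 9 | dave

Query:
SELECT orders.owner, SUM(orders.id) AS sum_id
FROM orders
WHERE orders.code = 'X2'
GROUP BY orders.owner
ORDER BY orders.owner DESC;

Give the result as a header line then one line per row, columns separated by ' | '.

== RESULT ==
orders.owner | sum_id
dave | 4

Derivation:
After WHERE (1 rows):
orders.code | orders.id | orders.owner
X2 | 4 | dave
After GROUP BY (1 rows):
orders.owner | sum_id
dave | 4
After ORDER BY (1 rows):
orders.owner | sum_id
dave | 4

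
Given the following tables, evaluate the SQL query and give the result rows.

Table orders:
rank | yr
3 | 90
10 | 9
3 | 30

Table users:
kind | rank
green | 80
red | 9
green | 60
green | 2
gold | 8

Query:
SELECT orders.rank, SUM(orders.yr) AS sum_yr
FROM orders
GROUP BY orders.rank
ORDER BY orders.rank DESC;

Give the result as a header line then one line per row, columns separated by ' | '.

== RESULT ==
orders.rank | sum_yr
10 | 9
3 | 120

Derivation:
After GROUP BY (2 rows):
orders.rank | sum_yr
3 | 120
10 | 9
After ORDER BY (2 rows):
orders.rank | sum_yr
10 | 9
3 | 120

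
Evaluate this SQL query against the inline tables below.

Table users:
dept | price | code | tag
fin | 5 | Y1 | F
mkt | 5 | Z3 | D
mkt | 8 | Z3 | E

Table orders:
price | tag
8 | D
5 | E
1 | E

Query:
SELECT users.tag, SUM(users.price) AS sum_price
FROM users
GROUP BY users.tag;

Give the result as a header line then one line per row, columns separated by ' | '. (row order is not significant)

After GROUP BY (3 rows):
users.tag | sum_price
F | 5
D | 5
E | 8

== RESULT ==
users.tag | sum_price
F | 5
D | 5
E | 8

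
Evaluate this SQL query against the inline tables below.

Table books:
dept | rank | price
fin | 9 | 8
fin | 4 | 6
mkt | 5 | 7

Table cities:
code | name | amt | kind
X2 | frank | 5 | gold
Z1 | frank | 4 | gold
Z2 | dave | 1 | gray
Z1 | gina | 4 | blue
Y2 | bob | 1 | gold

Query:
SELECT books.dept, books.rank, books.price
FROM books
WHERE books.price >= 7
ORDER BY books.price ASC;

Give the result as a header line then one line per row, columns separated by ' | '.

== RESULT ==
books.dept | books.rank | books.price
mkt | 5 | 7
fin | 9 | 8

Derivation:
After WHERE (2 rows):
books.dept | books.rank | books.price
fin | 9 | 8
mkt | 5 | 7
After SELECT (2 rows):
books.dept | books.rank | books.price
fin | 9 | 8
mkt | 5 | 7
After ORDER BY (2 rows):
books.dept | books.rank | books.price
mkt | 5 | 7
fin | 9 | 8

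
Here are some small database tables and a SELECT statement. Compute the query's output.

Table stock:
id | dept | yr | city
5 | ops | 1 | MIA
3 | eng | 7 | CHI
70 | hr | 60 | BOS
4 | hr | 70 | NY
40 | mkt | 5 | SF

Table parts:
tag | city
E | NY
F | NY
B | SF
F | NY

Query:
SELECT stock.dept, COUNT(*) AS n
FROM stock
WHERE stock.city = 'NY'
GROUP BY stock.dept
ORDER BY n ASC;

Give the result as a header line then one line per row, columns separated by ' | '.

After WHERE (1 rows):
stock.id | stock.dept | stock.yr | stock.city
4 | hr | 70 | NY
After GROUP BY (1 rows):
stock.dept | n
hr | 1
After ORDER BY (1 rows):
stock.dept | n
hr | 1

== RESULT ==
stock.dept | n
hr | 1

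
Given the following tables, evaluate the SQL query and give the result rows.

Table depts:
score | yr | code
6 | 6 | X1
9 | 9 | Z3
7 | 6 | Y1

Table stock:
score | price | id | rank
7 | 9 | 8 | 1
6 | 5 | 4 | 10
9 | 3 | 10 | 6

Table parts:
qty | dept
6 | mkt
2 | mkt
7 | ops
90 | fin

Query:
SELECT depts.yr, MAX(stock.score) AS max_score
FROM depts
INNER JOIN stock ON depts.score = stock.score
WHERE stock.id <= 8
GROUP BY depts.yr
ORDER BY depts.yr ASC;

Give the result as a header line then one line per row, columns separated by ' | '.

== RESULT ==
depts.yr | max_score
6 | 7

Derivation:
After JOIN stock (3 rows):
depts.score | depts.yr | depts.code | stock.score | stock.price | stock.id | stock.rank
6 | 6 | X1 | 6 | 5 | 4 | 10
9 | 9 | Z3 | 9 | 3 | 10 | 6
7 | 6 | Y1 | 7 | 9 | 8 | 1
After WHERE (2 rows):
depts.score | depts.yr | depts.code | stock.score | stock.price | stock.id | stock.rank
6 | 6 | X1 | 6 | 5 | 4 | 10
7 | 6 | Y1 | 7 | 9 | 8 | 1
After GROUP BY (1 rows):
depts.yr | max_score
6 | 7
After ORDER BY (1 rows):
depts.yr | max_score
6 | 7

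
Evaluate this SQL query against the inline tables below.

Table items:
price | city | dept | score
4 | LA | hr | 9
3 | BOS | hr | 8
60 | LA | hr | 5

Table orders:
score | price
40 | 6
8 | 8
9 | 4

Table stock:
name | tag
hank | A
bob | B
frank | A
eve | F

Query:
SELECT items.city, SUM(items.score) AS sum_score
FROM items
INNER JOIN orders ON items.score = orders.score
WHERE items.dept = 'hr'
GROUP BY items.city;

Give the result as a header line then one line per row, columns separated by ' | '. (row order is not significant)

== RESULT ==
items.city | sum_score
LA | 9
BOS | 8

Derivation:
After JOIN orders (2 rows):
items.price | items.city | items.dept | items.score | orders.score | orders.price
4 | LA | hr | 9 | 9 | 4
3 | BOS | hr | 8 | 8 | 8
After WHERE (2 rows):
items.price | items.city | items.dept | items.score | orders.score | orders.price
4 | LA | hr | 9 | 9 | 4
3 | BOS | hr | 8 | 8 | 8
After GROUP BY (2 rows):
items.city | sum_score
LA | 9
BOS | 8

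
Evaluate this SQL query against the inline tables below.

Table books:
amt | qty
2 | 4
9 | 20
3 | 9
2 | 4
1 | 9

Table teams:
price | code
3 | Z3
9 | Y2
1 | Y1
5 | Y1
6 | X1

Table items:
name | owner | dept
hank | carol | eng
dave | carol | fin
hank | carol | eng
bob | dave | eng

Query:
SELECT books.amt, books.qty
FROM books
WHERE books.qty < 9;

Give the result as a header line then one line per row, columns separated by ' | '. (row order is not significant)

After WHERE (2 rows):
books.amt | books.qty
2 | 4
2 | 4
After SELECT (2 rows):
books.amt | books.qty
2 | 4
2 | 4

== RESULT ==
books.amt | books.qty
2 | 4
2 | 4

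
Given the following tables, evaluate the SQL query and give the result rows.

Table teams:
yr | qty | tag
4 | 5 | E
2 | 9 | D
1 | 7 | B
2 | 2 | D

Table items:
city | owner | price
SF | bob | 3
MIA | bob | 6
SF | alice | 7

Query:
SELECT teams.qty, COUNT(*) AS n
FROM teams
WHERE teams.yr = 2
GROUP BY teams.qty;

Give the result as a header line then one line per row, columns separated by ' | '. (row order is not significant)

== RESULT ==
teams.qty | n
9 | 1
2 | 1

Derivation:
After WHERE (2 rows):
teams.yr | teams.qty | teams.tag
2 | 9 | D
2 | 2 | D
After GROUP BY (2 rows):
teams.qty | n
9 | 1
2 | 1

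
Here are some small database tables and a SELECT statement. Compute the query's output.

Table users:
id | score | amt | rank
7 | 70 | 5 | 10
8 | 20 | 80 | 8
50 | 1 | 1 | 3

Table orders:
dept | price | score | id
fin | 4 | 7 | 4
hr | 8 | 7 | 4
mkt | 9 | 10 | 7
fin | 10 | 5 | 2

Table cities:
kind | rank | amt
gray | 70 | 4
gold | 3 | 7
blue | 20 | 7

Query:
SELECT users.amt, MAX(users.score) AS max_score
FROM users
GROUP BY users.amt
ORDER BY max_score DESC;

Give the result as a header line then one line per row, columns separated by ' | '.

== RESULT ==
users.amt | max_score
5 | 70
80 | 20
1 | 1

Derivation:
After GROUP BY (3 rows):
users.amt | max_score
5 | 70
80 | 20
1 | 1
After ORDER BY (3 rows):
users.amt | max_score
5 | 70
80 | 20
1 | 1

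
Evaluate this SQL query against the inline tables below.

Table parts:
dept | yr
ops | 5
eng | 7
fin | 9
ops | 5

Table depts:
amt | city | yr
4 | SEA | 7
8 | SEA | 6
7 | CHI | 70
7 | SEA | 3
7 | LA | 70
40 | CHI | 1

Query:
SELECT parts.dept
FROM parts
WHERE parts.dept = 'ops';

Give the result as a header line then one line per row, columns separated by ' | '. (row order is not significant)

== RESULT ==
parts.dept
ops
ops

Derivation:
After WHERE (2 rows):
parts.dept | parts.yr
ops | 5
ops | 5
After SELECT (2 rows):
parts.dept
ops
ops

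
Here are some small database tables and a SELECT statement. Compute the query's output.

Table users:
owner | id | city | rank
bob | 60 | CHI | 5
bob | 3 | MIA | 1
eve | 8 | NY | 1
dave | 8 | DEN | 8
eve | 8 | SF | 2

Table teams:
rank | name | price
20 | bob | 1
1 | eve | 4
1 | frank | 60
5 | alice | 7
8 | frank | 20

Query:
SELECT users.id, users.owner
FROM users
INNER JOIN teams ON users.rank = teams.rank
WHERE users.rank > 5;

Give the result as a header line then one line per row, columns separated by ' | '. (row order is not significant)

After JOIN teams (6 rows):
users.owner | users.id | users.city | users.rank | teams.rank | teams.name | teams.price
bob | 60 | CHI | 5 | 5 | alice | 7
bob | 3 | MIA | 1 | 1 | eve | 4
bob | 3 | MIA | 1 | 1 | frank | 60
eve | 8 | NY | 1 | 1 | eve | 4
eve | 8 | NY | 1 | 1 | frank | 60
dave | 8 | DEN | 8 | 8 | frank | 20
After WHERE (1 rows):
users.owner | users.id | users.city | users.rank | teams.rank | teams.name | teams.price
dave | 8 | DEN | 8 | 8 | frank | 20
After SELECT (1 rows):
users.id | users.owner
8 | dave

== RESULT ==
users.id | users.owner
8 | dave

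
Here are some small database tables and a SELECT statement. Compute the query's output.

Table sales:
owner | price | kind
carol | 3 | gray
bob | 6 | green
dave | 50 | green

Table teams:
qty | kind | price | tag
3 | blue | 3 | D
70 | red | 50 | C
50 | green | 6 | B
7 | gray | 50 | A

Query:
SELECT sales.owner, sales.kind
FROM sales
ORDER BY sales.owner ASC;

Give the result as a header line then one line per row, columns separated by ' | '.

After SELECT (3 rows):
sales.owner | sales.kind
carol | gray
bob | green
dave | green
After ORDER BY (3 rows):
sales.owner | sales.kind
bob | green
carol | gray
dave | green

== RESULT ==
sales.owner | sales.kind
bob | green
carol | gray
dave | green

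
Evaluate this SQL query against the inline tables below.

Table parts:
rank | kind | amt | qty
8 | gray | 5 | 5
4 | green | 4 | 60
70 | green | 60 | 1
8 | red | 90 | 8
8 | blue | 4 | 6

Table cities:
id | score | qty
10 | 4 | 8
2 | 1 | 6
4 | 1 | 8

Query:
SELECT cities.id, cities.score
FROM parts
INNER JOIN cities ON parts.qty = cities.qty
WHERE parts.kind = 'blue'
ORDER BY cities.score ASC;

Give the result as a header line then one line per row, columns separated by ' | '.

== RESULT ==
cities.id | cities.score
2 | 1

Derivation:
After JOIN cities (3 rows):
parts.rank | parts.kind | parts.amt | parts.qty | cities.id | cities.score | cities.qty
8 | red | 90 | 8 | 10 | 4 | 8
8 | red | 90 | 8 | 4 | 1 | 8
8 | blue | 4 | 6 | 2 | 1 | 6
After WHERE (1 rows):
parts.rank | parts.kind | parts.amt | parts.qty | cities.id | cities.score | cities.qty
8 | blue | 4 | 6 | 2 | 1 | 6
After SELECT (1 rows):
cities.id | cities.score
2 | 1
After ORDER BY (1 rows):
cities.id | cities.score
2 | 1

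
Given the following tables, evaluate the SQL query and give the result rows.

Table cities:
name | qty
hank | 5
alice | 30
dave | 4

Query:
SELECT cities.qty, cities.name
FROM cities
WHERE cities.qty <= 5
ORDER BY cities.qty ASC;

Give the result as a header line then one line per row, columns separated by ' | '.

== RESULT ==
cities.qty | cities.name
4 | dave
5 | hank

Derivation:
After WHERE (2 rows):
cities.name | cities.qty
hank | 5
dave | 4
After SELECT (2 rows):
cities.qty | cities.name
5 | hank
4 | dave
After ORDER BY (2 rows):
cities.qty | cities.name
4 | dave
5 | hank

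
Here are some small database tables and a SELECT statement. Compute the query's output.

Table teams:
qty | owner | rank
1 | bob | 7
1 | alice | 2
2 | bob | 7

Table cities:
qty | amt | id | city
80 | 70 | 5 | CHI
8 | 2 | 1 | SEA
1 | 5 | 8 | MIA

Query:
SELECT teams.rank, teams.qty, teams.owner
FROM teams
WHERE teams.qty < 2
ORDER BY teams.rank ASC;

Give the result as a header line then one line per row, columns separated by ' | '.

== RESULT ==
teams.rank | teams.qty | teams.owner
2 | 1 | alice
7 | 1 | bob

Derivation:
After WHERE (2 rows):
teams.qty | teams.owner | teams.rank
1 | bob | 7
1 | alice | 2
After SELECT (2 rows):
teams.rank | teams.qty | teams.owner
7 | 1 | bob
2 | 1 | alice
After ORDER BY (2 rows):
teams.rank | teams.qty | teams.owner
2 | 1 | alice
7 | 1 | bob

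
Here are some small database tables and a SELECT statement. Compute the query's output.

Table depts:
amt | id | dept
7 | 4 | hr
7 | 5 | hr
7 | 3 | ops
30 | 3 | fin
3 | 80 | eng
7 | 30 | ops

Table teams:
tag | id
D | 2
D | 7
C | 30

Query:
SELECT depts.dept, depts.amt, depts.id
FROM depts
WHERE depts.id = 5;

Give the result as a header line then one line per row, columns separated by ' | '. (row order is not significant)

== RESULT ==
depts.dept | depts.amt | depts.id
hr | 7 | 5

Derivation:
After WHERE (1 rows):
depts.amt | depts.id | depts.dept
7 | 5 | hr
After SELECT (1 rows):
depts.dept | depts.amt | depts.id
hr | 7 | 5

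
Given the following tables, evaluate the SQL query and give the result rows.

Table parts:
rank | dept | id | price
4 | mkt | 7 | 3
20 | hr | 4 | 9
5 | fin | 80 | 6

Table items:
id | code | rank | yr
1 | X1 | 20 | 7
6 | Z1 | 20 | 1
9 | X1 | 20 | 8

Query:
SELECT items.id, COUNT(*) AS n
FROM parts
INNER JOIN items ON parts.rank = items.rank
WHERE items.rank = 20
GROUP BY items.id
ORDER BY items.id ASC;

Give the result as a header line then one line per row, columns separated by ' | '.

After JOIN items (3 rows):
parts.rank | parts.dept | parts.id | parts.price | items.id | items.code | items.rank | items.yr
20 | hr | 4 | 9 | 1 | X1 | 20 | 7
20 | hr | 4 | 9 | 6 | Z1 | 20 | 1
20 | hr | 4 | 9 | 9 | X1 | 20 | 8
After WHERE (3 rows):
parts.rank | parts.dept | parts.id | parts.price | items.id | items.code | items.rank | items.yr
20 | hr | 4 | 9 | 1 | X1 | 20 | 7
20 | hr | 4 | 9 | 6 | Z1 | 20 | 1
20 | hr | 4 | 9 | 9 | X1 | 20 | 8
After GROUP BY (3 rows):
items.id | n
1 | 1
6 | 1
9 | 1
After ORDER BY (3 rows):
items.id | n
1 | 1
6 | 1
9 | 1

== RESULT ==
items.id | n
1 | 1
6 | 1
9 | 1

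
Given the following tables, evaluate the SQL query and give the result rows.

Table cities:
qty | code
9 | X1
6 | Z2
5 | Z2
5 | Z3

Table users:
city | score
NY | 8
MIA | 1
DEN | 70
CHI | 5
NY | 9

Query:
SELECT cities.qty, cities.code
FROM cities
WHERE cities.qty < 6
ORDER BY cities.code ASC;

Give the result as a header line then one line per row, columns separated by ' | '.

== RESULT ==
cities.qty | cities.code
5 | Z2
5 | Z3

Derivation:
After WHERE (2 rows):
cities.qty | cities.code
5 | Z2
5 | Z3
After SELECT (2 rows):
cities.qty | cities.code
5 | Z2
5 | Z3
After ORDER BY (2 rows):
cities.qty | cities.code
5 | Z2
5 | Z3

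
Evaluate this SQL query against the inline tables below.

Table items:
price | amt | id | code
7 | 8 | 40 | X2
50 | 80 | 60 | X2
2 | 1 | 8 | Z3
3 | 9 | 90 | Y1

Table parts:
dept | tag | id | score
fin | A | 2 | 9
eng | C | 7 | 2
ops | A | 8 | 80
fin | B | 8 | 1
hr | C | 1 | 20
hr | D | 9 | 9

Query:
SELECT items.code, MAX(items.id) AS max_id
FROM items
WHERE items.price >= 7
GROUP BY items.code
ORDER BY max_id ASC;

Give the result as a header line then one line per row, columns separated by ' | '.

== RESULT ==
items.code | max_id
X2 | 60

Derivation:
After WHERE (2 rows):
items.price | items.amt | items.id | items.code
7 | 8 | 40 | X2
50 | 80 | 60 | X2
After GROUP BY (1 rows):
items.code | max_id
X2 | 60
After ORDER BY (1 rows):
items.code | max_id
X2 | 60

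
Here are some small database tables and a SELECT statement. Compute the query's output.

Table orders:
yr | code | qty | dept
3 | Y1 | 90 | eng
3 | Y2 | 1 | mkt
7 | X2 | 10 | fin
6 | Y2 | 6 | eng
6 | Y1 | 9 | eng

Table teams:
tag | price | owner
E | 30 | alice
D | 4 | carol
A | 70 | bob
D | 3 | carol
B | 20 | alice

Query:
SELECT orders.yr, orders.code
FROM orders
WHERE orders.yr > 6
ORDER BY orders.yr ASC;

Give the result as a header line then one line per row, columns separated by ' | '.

After WHERE (1 rows):
orders.yr | orders.code | orders.qty | orders.dept
7 | X2 | 10 | fin
After SELECT (1 rows):
orders.yr | orders.code
7 | X2
After ORDER BY (1 rows):
orders.yr | orders.code
7 | X2

== RESULT ==
orders.yr | orders.code
7 | X2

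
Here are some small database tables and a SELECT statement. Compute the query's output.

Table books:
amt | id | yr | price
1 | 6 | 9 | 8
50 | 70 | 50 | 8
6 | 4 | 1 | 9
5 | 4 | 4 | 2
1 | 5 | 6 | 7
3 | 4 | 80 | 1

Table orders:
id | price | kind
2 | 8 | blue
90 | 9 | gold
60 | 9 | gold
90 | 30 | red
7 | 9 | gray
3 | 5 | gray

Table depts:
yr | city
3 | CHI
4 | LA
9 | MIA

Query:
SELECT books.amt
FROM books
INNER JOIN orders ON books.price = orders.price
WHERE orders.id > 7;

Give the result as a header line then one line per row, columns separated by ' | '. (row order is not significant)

== RESULT ==
books.amt
6
6

Derivation:
After JOIN orders (5 rows):
books.amt | books.id | books.yr | books.price | orders.id | orders.price | orders.kind
1 | 6 | 9 | 8 | 2 | 8 | blue
50 | 70 | 50 | 8 | 2 | 8 | blue
6 | 4 | 1 | 9 | 90 | 9 | gold
6 | 4 | 1 | 9 | 60 | 9 | gold
6 | 4 | 1 | 9 | 7 | 9 | gray
After WHERE (2 rows):
books.amt | books.id | books.yr | books.price | orders.id | orders.price | orders.kind
6 | 4 | 1 | 9 | 90 | 9 | gold
6 | 4 | 1 | 9 | 60 | 9 | gold
After SELECT (2 rows):
books.amt
6
6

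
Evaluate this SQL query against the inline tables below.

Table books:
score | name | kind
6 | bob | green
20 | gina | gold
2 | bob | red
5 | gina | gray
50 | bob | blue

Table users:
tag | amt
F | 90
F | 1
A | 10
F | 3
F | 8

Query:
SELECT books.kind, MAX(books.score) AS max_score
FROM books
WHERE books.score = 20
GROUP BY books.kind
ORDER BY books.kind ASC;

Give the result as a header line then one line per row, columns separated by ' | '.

== RESULT ==
books.kind | max_score
gold | 20

Derivation:
After WHERE (1 rows):
books.score | books.name | books.kind
20 | gina | gold
After GROUP BY (1 rows):
books.kind | max_score
gold | 20
After ORDER BY (1 rows):
books.kind | max_score
gold | 20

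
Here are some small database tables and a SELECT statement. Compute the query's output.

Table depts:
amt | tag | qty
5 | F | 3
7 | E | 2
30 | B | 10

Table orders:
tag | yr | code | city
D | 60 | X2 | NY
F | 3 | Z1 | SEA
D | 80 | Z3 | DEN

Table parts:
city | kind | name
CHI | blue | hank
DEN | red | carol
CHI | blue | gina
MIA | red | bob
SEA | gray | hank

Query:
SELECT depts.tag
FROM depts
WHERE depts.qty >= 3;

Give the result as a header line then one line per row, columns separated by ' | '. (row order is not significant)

== RESULT ==
depts.tag
F
B

Derivation:
After WHERE (2 rows):
depts.amt | depts.tag | depts.qty
5 | F | 3
30 | B | 10
After SELECT (2 rows):
depts.tag
F
B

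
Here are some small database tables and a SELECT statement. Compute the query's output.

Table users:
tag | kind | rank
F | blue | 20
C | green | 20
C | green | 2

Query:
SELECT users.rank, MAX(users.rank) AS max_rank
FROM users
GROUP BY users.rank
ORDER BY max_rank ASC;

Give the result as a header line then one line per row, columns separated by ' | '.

== RESULT ==
users.rank | max_rank
2 | 2
20 | 20

Derivation:
After GROUP BY (2 rows):
users.rank | max_rank
20 | 20
2 | 2
After ORDER BY (2 rows):
users.rank | max_rank
2 | 2
20 | 20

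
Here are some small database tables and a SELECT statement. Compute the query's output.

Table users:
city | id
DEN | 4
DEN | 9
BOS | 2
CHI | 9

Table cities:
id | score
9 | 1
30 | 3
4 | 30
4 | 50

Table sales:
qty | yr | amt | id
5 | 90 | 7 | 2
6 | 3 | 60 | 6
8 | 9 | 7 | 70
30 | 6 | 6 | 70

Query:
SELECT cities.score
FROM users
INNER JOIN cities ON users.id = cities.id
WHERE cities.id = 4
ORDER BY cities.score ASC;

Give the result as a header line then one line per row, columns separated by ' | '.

== RESULT ==
cities.score
30
50

Derivation:
After JOIN cities (4 rows):
users.city | users.id | cities.id | cities.score
DEN | 4 | 4 | 30
DEN | 4 | 4 | 50
DEN | 9 | 9 | 1
CHI | 9 | 9 | 1
After WHERE (2 rows):
users.city | users.id | cities.id | cities.score
DEN | 4 | 4 | 30
DEN | 4 | 4 | 50
After SELECT (2 rows):
cities.score
30
50
After ORDER BY (2 rows):
cities.score
30
50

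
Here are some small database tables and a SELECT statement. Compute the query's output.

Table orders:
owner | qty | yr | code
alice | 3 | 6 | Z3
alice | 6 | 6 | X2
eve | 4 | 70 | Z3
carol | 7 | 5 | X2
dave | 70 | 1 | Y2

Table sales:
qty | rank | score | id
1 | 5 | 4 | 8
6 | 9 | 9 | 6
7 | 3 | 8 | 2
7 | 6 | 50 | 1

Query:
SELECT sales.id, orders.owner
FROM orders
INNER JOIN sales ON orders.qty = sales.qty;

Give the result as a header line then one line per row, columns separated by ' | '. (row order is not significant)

After JOIN sales (3 rows):
orders.owner | orders.qty | orders.yr | orders.code | sales.qty | sales.rank | sales.score | sales.id
alice | 6 | 6 | X2 | 6 | 9 | 9 | 6
carol | 7 | 5 | X2 | 7 | 3 | 8 | 2
carol | 7 | 5 | X2 | 7 | 6 | 50 | 1
After SELECT (3 rows):
sales.id | orders.owner
6 | alice
2 | carol
1 | carol

== RESULT ==
sales.id | orders.owner
6 | alice
2 | carol
1 | carol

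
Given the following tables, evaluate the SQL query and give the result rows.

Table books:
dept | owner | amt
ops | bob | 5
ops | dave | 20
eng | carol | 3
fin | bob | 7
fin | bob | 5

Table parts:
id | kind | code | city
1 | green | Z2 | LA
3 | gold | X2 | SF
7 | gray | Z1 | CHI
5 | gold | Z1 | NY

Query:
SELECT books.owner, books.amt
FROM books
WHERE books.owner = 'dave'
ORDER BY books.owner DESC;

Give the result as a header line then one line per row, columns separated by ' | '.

== RESULT ==
books.owner | books.amt
dave | 20

Derivation:
After WHERE (1 rows):
books.dept | books.owner | books.amt
ops | dave | 20
After SELECT (1 rows):
books.owner | books.amt
dave | 20
After ORDER BY (1 rows):
books.owner | books.amt
dave | 20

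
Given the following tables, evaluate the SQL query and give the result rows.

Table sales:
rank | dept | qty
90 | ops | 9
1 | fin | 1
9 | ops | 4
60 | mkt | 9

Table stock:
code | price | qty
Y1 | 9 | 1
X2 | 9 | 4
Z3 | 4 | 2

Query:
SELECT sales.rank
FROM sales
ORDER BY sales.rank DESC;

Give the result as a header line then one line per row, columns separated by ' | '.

== RESULT ==
sales.rank
90
60
9
1

Derivation:
After SELECT (4 rows):
sales.rank
90
1
9
60
After ORDER BY (4 rows):
sales.rank
90
60
9
1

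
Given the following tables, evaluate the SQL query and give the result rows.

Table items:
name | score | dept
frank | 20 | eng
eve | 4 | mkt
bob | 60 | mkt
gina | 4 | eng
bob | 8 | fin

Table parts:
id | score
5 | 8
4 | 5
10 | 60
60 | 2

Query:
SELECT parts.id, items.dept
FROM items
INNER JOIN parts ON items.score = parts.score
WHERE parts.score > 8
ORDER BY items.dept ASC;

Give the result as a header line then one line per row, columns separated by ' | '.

After JOIN parts (2 rows):
items.name | items.score | items.dept | parts.id | parts.score
bob | 60 | mkt | 10 | 60
bob | 8 | fin | 5 | 8
After WHERE (1 rows):
items.name | items.score | items.dept | parts.id | parts.score
bob | 60 | mkt | 10 | 60
After SELECT (1 rows):
parts.id | items.dept
10 | mkt
After ORDER BY (1 rows):
parts.id | items.dept
10 | mkt

== RESULT ==
parts.id | items.dept
10 | mkt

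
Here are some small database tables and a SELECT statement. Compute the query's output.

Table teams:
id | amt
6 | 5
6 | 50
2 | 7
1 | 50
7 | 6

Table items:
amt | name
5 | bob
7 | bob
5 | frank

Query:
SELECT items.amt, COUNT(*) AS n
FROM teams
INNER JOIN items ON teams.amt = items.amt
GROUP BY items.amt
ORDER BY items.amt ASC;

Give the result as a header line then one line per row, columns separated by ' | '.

== RESULT ==
items.amt | n
5 | 2
7 | 1

Derivation:
After JOIN items (3 rows):
teams.id | teams.amt | items.amt | items.name
6 | 5 | 5 | bob
6 | 5 | 5 | frank
2 | 7 | 7 | bob
After GROUP BY (2 rows):
items.amt | n
5 | 2
7 | 1
After ORDER BY (2 rows):
items.amt | n
5 | 2
7 | 1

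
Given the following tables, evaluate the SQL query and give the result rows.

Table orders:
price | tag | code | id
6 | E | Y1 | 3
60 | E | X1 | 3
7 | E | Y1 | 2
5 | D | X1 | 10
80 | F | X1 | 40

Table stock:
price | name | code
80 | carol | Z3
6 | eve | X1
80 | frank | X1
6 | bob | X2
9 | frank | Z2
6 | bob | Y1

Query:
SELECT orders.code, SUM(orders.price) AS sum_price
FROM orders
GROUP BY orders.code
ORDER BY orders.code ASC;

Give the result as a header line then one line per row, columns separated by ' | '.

After GROUP BY (2 rows):
orders.code | sum_price
Y1 | 13
X1 | 145
After ORDER BY (2 rows):
orders.code | sum_price
X1 | 145
Y1 | 13

== RESULT ==
orders.code | sum_price
X1 | 145
Y1 | 13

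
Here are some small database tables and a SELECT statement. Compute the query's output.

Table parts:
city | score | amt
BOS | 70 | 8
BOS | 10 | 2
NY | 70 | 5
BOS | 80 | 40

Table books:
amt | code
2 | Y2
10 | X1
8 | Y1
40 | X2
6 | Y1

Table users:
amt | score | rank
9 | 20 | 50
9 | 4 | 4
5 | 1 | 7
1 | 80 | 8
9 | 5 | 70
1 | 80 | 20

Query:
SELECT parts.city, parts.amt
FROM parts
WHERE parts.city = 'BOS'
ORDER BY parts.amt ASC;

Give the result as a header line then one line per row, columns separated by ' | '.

== RESULT ==
parts.city | parts.amt
BOS | 2
BOS | 8
BOS | 40

Derivation:
After WHERE (3 rows):
parts.city | parts.score | parts.amt
BOS | 70 | 8
BOS | 10 | 2
BOS | 80 | 40
After SELECT (3 rows):
parts.city | parts.amt
BOS | 8
BOS | 2
BOS | 40
After ORDER BY (3 rows):
parts.city | parts.amt
BOS | 2
BOS | 8
BOS | 40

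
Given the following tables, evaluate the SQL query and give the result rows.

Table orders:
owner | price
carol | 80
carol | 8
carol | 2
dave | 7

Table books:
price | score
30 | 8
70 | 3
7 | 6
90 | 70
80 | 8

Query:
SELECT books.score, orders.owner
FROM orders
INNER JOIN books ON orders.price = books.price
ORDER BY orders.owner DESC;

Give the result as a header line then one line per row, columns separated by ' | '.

After JOIN books (2 rows):
orders.owner | orders.price | books.price | books.score
carol | 80 | 80 | 8
dave | 7 | 7 | 6
After SELECT (2 rows):
books.score | orders.owner
8 | carol
6 | dave
After ORDER BY (2 rows):
books.score | orders.owner
6 | dave
8 | carol

== RESULT ==
books.score | orders.owner
6 | dave
8 | carol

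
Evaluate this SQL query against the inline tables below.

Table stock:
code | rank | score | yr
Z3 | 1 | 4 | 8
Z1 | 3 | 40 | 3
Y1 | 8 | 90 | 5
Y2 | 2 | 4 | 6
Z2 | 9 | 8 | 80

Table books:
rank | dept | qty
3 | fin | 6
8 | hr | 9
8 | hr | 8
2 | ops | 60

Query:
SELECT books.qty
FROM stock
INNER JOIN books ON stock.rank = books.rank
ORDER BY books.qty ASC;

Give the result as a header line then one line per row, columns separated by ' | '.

After JOIN books (4 rows):
stock.code | stock.rank | stock.score | stock.yr | books.rank | books.dept | books.qty
Z1 | 3 | 40 | 3 | 3 | fin | 6
Y1 | 8 | 90 | 5 | 8 | hr | 9
Y1 | 8 | 90 | 5 | 8 | hr | 8
Y2 | 2 | 4 | 6 | 2 | ops | 60
After SELECT (4 rows):
books.qty
6
9
8
60
After ORDER BY (4 rows):
books.qty
6
8
9
60

== RESULT ==
books.qty
6
8
9
60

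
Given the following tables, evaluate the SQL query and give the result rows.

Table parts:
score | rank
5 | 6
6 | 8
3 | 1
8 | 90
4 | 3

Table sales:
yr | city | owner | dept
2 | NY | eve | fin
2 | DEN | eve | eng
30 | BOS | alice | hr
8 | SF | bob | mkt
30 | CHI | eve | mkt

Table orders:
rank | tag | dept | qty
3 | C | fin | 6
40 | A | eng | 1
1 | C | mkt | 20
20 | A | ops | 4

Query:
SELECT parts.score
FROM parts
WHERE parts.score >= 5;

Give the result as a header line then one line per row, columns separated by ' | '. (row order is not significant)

== RESULT ==
parts.score
5
6
8

Derivation:
After WHERE (3 rows):
parts.score | parts.rank
5 | 6
6 | 8
8 | 90
After SELECT (3 rows):
parts.score
5
6
8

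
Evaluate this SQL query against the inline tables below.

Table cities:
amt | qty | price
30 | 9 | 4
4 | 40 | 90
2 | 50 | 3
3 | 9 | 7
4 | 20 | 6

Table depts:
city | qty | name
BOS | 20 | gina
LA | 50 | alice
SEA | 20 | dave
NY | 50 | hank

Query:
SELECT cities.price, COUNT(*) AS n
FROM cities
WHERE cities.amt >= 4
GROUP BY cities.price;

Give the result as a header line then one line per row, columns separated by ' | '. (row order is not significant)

After WHERE (3 rows):
cities.amt | cities.qty | cities.price
30 | 9 | 4
4 | 40 | 90
4 | 20 | 6
After GROUP BY (3 rows):
cities.price | n
4 | 1
90 | 1
6 | 1

== RESULT ==
cities.price | n
4 | 1
90 | 1
6 | 1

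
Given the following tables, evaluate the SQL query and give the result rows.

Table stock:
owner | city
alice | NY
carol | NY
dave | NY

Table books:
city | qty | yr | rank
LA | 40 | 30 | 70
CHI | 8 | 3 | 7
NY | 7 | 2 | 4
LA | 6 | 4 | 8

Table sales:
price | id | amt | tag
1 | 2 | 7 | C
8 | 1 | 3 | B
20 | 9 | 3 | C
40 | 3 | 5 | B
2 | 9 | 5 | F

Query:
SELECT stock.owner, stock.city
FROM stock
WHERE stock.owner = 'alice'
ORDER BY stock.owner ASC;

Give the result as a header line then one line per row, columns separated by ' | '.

After WHERE (1 rows):
stock.owner | stock.city
alice | NY
After SELECT (1 rows):
stock.owner | stock.city
alice | NY
After ORDER BY (1 rows):
stock.owner | stock.city
alice | NY

== RESULT ==
stock.owner | stock.city
alice | NY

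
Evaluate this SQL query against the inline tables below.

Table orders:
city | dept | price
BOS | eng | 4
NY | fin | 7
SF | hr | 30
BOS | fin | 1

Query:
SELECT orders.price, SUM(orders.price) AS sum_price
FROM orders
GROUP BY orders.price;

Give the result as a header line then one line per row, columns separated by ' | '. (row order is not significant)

== RESULT ==
orders.price | sum_price
4 | 4
7 | 7
30 | 30
1 | 1

Derivation:
After GROUP BY (4 rows):
orders.price | sum_price
4 | 4
7 | 7
30 | 30
1 | 1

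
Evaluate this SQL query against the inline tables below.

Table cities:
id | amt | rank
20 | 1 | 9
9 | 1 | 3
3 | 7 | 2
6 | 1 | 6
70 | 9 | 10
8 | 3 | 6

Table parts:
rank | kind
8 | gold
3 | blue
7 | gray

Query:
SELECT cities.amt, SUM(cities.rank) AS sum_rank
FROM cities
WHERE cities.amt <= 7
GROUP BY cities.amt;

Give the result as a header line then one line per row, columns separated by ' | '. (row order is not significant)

After WHERE (5 rows):
cities.id | cities.amt | cities.rank
20 | 1 | 9
9 | 1 | 3
3 | 7 | 2
6 | 1 | 6
8 | 3 | 6
After GROUP BY (3 rows):
cities.amt | sum_rank
1 | 18
7 | 2
3 | 6

== RESULT ==
cities.amt | sum_rank
1 | 18
7 | 2
3 | 6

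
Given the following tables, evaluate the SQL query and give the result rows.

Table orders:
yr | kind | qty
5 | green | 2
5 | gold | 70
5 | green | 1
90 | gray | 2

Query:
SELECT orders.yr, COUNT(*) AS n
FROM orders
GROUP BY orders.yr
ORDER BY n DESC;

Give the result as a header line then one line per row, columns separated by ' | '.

== RESULT ==
orders.yr | n
5 | 3
90 | 1

Derivation:
After GROUP BY (2 rows):
orders.yr | n
5 | 3
90 | 1
After ORDER BY (2 rows):
orders.yr | n
5 | 3
90 | 1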